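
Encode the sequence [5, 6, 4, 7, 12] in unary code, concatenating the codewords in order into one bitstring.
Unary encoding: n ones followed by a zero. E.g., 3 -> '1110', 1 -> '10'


Encode each number as n ones followed by a terminating 0:
  5 -> 111110 (6 bits)
  6 -> 1111110 (7 bits)
  4 -> 11110 (5 bits)
  7 -> 11111110 (8 bits)
  12 -> 1111111111110 (13 bits)
Total length = 6 + 7 + 5 + 8 + 13 = 39 bits.

Unary([5, 6, 4, 7, 12]) = 111110111111011110111111101111111111110 (39 bits)


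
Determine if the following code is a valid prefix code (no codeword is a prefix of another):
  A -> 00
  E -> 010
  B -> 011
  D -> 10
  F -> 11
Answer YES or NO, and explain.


Checking each pair (does one codeword prefix another?):
  A='00' vs E='010': no prefix
  A='00' vs B='011': no prefix
  A='00' vs D='10': no prefix
  A='00' vs F='11': no prefix
  E='010' vs A='00': no prefix
  E='010' vs B='011': no prefix
  E='010' vs D='10': no prefix
  E='010' vs F='11': no prefix
  B='011' vs A='00': no prefix
  B='011' vs E='010': no prefix
  B='011' vs D='10': no prefix
  B='011' vs F='11': no prefix
  D='10' vs A='00': no prefix
  D='10' vs E='010': no prefix
  D='10' vs B='011': no prefix
  D='10' vs F='11': no prefix
  F='11' vs A='00': no prefix
  F='11' vs E='010': no prefix
  F='11' vs B='011': no prefix
  F='11' vs D='10': no prefix
No violation found over all pairs.

YES -- this is a valid prefix code. No codeword is a prefix of any other codeword.


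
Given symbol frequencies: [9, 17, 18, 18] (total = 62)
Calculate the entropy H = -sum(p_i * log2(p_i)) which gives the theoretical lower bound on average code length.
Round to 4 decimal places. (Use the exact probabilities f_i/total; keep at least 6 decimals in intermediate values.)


Per-symbol terms -p_i * log2(p_i) with p_i = f_i/62:
  p = 9/62 = 0.145161: log2(p) = -2.784271, -p*log2(p) = 0.404168
  p = 17/62 = 0.274194: log2(p) = -1.866733, -p*log2(p) = 0.511846
  p = 18/62 = 0.290323: log2(p) = -1.784271, -p*log2(p) = 0.518014
  p = 18/62 = 0.290323: log2(p) = -1.784271, -p*log2(p) = 0.518014
H = 0.404168 + 0.511846 + 0.518014 + 0.518014 = 1.952042

H = 1.952 bits/symbol


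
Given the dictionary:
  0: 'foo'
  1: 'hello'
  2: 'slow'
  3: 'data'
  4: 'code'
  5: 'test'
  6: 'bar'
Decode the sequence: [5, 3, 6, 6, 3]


Look up each index in the dictionary:
  5 -> 'test'
  3 -> 'data'
  6 -> 'bar'
  6 -> 'bar'
  3 -> 'data'

Decoded: "test data bar bar data"


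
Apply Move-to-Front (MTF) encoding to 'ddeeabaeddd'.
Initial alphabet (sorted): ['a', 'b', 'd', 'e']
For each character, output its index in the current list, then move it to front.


MTF encoding:
'd': index 2 in ['a', 'b', 'd', 'e'] -> ['d', 'a', 'b', 'e']
'd': index 0 in ['d', 'a', 'b', 'e'] -> ['d', 'a', 'b', 'e']
'e': index 3 in ['d', 'a', 'b', 'e'] -> ['e', 'd', 'a', 'b']
'e': index 0 in ['e', 'd', 'a', 'b'] -> ['e', 'd', 'a', 'b']
'a': index 2 in ['e', 'd', 'a', 'b'] -> ['a', 'e', 'd', 'b']
'b': index 3 in ['a', 'e', 'd', 'b'] -> ['b', 'a', 'e', 'd']
'a': index 1 in ['b', 'a', 'e', 'd'] -> ['a', 'b', 'e', 'd']
'e': index 2 in ['a', 'b', 'e', 'd'] -> ['e', 'a', 'b', 'd']
'd': index 3 in ['e', 'a', 'b', 'd'] -> ['d', 'e', 'a', 'b']
'd': index 0 in ['d', 'e', 'a', 'b'] -> ['d', 'e', 'a', 'b']
'd': index 0 in ['d', 'e', 'a', 'b'] -> ['d', 'e', 'a', 'b']


Output: [2, 0, 3, 0, 2, 3, 1, 2, 3, 0, 0]


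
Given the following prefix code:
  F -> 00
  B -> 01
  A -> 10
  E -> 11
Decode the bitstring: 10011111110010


Decoding step by step:
Bits 10 -> A
Bits 01 -> B
Bits 11 -> E
Bits 11 -> E
Bits 11 -> E
Bits 00 -> F
Bits 10 -> A


Decoded message: ABEEEFA


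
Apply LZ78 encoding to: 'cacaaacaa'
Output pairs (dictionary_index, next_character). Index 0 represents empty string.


LZ78 encoding steps:
Dictionary: {0: ''}
Step 1: w='' (idx 0), next='c' -> output (0, 'c'), add 'c' as idx 1
Step 2: w='' (idx 0), next='a' -> output (0, 'a'), add 'a' as idx 2
Step 3: w='c' (idx 1), next='a' -> output (1, 'a'), add 'ca' as idx 3
Step 4: w='a' (idx 2), next='a' -> output (2, 'a'), add 'aa' as idx 4
Step 5: w='ca' (idx 3), next='a' -> output (3, 'a'), add 'caa' as idx 5


Encoded: [(0, 'c'), (0, 'a'), (1, 'a'), (2, 'a'), (3, 'a')]


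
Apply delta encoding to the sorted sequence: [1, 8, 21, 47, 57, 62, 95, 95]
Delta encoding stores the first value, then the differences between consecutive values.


First value: 1
Deltas:
  8 - 1 = 7
  21 - 8 = 13
  47 - 21 = 26
  57 - 47 = 10
  62 - 57 = 5
  95 - 62 = 33
  95 - 95 = 0


Delta encoded: [1, 7, 13, 26, 10, 5, 33, 0]


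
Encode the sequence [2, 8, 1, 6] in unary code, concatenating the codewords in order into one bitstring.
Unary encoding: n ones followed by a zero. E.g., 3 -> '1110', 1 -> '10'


Encode each number as n ones followed by a terminating 0:
  2 -> 110 (3 bits)
  8 -> 111111110 (9 bits)
  1 -> 10 (2 bits)
  6 -> 1111110 (7 bits)
Total length = 3 + 9 + 2 + 7 = 21 bits.

Unary([2, 8, 1, 6]) = 110111111110101111110 (21 bits)


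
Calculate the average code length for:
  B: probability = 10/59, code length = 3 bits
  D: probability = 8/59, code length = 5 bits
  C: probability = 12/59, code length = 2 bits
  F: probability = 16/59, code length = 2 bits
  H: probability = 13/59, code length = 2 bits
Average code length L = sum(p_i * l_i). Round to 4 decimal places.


Weighted contributions p_i * l_i:
  B: (10/59) * 3 = 30/59
  D: (8/59) * 5 = 40/59
  C: (12/59) * 2 = 24/59
  F: (16/59) * 2 = 32/59
  H: (13/59) * 2 = 26/59
Sum = (30 + 40 + 24 + 32 + 26)/59 = 152/59

L = 152/59 = 2.5763 bits/symbol


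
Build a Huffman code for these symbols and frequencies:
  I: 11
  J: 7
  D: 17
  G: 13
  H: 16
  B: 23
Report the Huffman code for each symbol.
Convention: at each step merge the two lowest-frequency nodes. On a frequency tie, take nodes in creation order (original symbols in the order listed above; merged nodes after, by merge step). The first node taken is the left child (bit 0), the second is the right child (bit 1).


Huffman tree construction:
Step 1: Merge J(7) + I(11) = 18
Step 2: Merge G(13) + H(16) = 29
Step 3: Merge D(17) + (J+I)(18) = 35
Step 4: Merge B(23) + (G+H)(29) = 52
Step 5: Merge (D+(J+I))(35) + (B+(G+H))(52) = 87
Read each symbol's code off the tree from the root (left child = 0, right child = 1).

Codes:
  I: 011 (length 3)
  J: 010 (length 3)
  D: 00 (length 2)
  G: 110 (length 3)
  H: 111 (length 3)
  B: 10 (length 2)
Average code length: 221/87 = 2.5402 bits/symbol


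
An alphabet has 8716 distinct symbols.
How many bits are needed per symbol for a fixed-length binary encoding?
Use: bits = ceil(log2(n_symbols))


log2(8716) = 13.0895
Bracket: 2^13 = 8192 < 8716 <= 2^14 = 16384
So ceil(log2(8716)) = 14

bits = ceil(log2(8716)) = ceil(13.0895) = 14 bits


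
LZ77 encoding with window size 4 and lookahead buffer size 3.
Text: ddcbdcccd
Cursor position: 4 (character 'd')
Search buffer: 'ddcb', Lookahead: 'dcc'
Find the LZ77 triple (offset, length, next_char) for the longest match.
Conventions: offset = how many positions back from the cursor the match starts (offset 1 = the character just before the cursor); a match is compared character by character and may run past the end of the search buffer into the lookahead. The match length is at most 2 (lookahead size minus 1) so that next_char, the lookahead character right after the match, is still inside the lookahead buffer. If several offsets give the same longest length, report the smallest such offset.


Try each offset into the search buffer:
  offset=1 (pos 3, char 'b'): match length 0
  offset=2 (pos 2, char 'c'): match length 0
  offset=3 (pos 1, char 'd'): match length 2
  offset=4 (pos 0, char 'd'): match length 1
Longest match has length 2 at offset 3.
next_char = character at position 4 + 2 = 6 -> 'c'

Best match: offset=3, length=2 (matching 'dc' starting at position 1)
LZ77 triple: (3, 2, 'c')


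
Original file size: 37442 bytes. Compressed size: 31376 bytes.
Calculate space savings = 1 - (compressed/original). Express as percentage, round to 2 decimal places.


ratio = compressed/original = 31376/37442 = 0.837989
savings = 1 - ratio = 1 - 0.837989 = 0.162011
as a percentage: 0.162011 * 100 = 16.2%

Space savings = 1 - 31376/37442 = 16.2%


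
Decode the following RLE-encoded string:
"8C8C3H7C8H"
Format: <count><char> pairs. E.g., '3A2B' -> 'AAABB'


Expanding each <count><char> pair:
  8C -> 'CCCCCCCC'
  8C -> 'CCCCCCCC'
  3H -> 'HHH'
  7C -> 'CCCCCCC'
  8H -> 'HHHHHHHH'

Decoded = CCCCCCCCCCCCCCCCHHHCCCCCCCHHHHHHHH


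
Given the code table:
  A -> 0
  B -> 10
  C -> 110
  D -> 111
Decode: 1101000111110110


Decoding:
110 -> C
10 -> B
0 -> A
0 -> A
111 -> D
110 -> C
110 -> C


Result: CBAADCC


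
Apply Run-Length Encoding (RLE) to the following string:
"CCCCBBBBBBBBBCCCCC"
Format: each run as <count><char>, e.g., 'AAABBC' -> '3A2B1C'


Scanning runs left to right:
  i=0: run of 'C' x 4 -> '4C'
  i=4: run of 'B' x 9 -> '9B'
  i=13: run of 'C' x 5 -> '5C'

RLE = 4C9B5C


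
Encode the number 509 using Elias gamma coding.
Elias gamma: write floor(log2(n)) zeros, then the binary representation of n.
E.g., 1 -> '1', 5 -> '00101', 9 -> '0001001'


num_bits = floor(log2(509)) + 1 = 9
leading_zeros = num_bits - 1 = 8
binary(509) = 111111101

Elias gamma(509) = '00000000' + '111111101' = 00000000111111101 (17 bits)


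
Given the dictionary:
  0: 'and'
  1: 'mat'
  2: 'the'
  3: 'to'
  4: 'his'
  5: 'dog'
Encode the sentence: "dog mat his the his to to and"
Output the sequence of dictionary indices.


Look up each word in the dictionary:
  'dog' -> 5
  'mat' -> 1
  'his' -> 4
  'the' -> 2
  'his' -> 4
  'to' -> 3
  'to' -> 3
  'and' -> 0

Encoded: [5, 1, 4, 2, 4, 3, 3, 0]


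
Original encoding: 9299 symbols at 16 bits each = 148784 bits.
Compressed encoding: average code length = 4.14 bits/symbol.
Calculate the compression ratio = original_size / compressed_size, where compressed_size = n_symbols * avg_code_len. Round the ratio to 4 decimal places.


original_size = n_symbols * orig_bits = 9299 * 16 = 148784 bits
compressed_size = n_symbols * avg_code_len = 9299 * 4.14 = 38497.86 bits
ratio = original_size / compressed_size = 148784 / 38497.86 = 3.8647

Compression ratio = 3.8647


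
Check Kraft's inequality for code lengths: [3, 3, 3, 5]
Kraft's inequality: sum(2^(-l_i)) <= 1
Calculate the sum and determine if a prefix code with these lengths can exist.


Sum = 2^(-3) + 2^(-3) + 2^(-3) + 2^(-5)
    = 0.125 + 0.125 + 0.125 + 0.03125
    = 13/32 = 0.40625
Since 0.40625 <= 1, Kraft's inequality IS satisfied.
A prefix code with these lengths CAN exist.

Kraft sum = 0.40625. Satisfied.


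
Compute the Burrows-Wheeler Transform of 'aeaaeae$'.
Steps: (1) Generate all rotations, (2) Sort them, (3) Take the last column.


Rotations (sorted):
  0: $aeaaeae -> last char: e
  1: aaeae$ae -> last char: e
  2: ae$aeaae -> last char: e
  3: aeaaeae$ -> last char: $
  4: aeae$aea -> last char: a
  5: e$aeaaea -> last char: a
  6: eaaeae$a -> last char: a
  7: eae$aeaa -> last char: a


BWT = eee$aaaa


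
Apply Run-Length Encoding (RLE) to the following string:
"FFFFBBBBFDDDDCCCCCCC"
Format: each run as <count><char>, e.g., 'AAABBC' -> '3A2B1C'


Scanning runs left to right:
  i=0: run of 'F' x 4 -> '4F'
  i=4: run of 'B' x 4 -> '4B'
  i=8: run of 'F' x 1 -> '1F'
  i=9: run of 'D' x 4 -> '4D'
  i=13: run of 'C' x 7 -> '7C'

RLE = 4F4B1F4D7C


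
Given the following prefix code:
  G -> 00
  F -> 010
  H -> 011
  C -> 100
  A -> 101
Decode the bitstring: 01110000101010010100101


Decoding step by step:
Bits 011 -> H
Bits 100 -> C
Bits 00 -> G
Bits 101 -> A
Bits 010 -> F
Bits 010 -> F
Bits 100 -> C
Bits 101 -> A


Decoded message: HCGAFFCA


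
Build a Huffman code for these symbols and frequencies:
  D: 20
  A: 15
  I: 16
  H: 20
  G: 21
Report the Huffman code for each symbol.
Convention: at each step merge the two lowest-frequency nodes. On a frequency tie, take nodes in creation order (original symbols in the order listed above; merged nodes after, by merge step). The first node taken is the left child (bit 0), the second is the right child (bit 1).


Huffman tree construction:
Step 1: Merge A(15) + I(16) = 31
Step 2: Merge D(20) + H(20) = 40
Step 3: Merge G(21) + (A+I)(31) = 52
Step 4: Merge (D+H)(40) + (G+(A+I))(52) = 92
Read each symbol's code off the tree from the root (left child = 0, right child = 1).

Codes:
  D: 00 (length 2)
  A: 110 (length 3)
  I: 111 (length 3)
  H: 01 (length 2)
  G: 10 (length 2)
Average code length: 215/92 = 2.3370 bits/symbol


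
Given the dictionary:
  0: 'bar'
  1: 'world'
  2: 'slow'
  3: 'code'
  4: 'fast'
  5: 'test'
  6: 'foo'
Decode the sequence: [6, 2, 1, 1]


Look up each index in the dictionary:
  6 -> 'foo'
  2 -> 'slow'
  1 -> 'world'
  1 -> 'world'

Decoded: "foo slow world world"


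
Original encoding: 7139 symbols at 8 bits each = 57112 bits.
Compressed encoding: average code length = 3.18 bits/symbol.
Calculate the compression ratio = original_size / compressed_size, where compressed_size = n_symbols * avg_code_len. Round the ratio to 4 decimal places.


original_size = n_symbols * orig_bits = 7139 * 8 = 57112 bits
compressed_size = n_symbols * avg_code_len = 7139 * 3.18 = 22702.02 bits
ratio = original_size / compressed_size = 57112 / 22702.02 = 2.5157

Compression ratio = 2.5157


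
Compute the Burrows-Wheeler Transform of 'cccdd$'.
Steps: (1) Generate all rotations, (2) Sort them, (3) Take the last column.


Rotations (sorted):
  0: $cccdd -> last char: d
  1: cccdd$ -> last char: $
  2: ccdd$c -> last char: c
  3: cdd$cc -> last char: c
  4: d$cccd -> last char: d
  5: dd$ccc -> last char: c


BWT = d$ccdc


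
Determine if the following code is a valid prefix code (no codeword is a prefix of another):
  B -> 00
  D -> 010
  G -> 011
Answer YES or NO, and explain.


Checking each pair (does one codeword prefix another?):
  B='00' vs D='010': no prefix
  B='00' vs G='011': no prefix
  D='010' vs B='00': no prefix
  D='010' vs G='011': no prefix
  G='011' vs B='00': no prefix
  G='011' vs D='010': no prefix
No violation found over all pairs.

YES -- this is a valid prefix code. No codeword is a prefix of any other codeword.


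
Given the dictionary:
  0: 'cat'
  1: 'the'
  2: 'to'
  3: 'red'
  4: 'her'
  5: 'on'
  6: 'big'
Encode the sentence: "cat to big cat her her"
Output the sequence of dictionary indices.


Look up each word in the dictionary:
  'cat' -> 0
  'to' -> 2
  'big' -> 6
  'cat' -> 0
  'her' -> 4
  'her' -> 4

Encoded: [0, 2, 6, 0, 4, 4]


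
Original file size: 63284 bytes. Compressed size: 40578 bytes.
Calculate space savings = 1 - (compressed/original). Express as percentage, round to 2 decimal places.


ratio = compressed/original = 40578/63284 = 0.641205
savings = 1 - ratio = 1 - 0.641205 = 0.358795
as a percentage: 0.358795 * 100 = 35.88%

Space savings = 1 - 40578/63284 = 35.88%


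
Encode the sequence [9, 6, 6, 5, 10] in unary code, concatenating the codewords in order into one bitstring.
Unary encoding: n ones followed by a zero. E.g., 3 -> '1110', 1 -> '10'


Encode each number as n ones followed by a terminating 0:
  9 -> 1111111110 (10 bits)
  6 -> 1111110 (7 bits)
  6 -> 1111110 (7 bits)
  5 -> 111110 (6 bits)
  10 -> 11111111110 (11 bits)
Total length = 10 + 7 + 7 + 6 + 11 = 41 bits.

Unary([9, 6, 6, 5, 10]) = 11111111101111110111111011111011111111110 (41 bits)


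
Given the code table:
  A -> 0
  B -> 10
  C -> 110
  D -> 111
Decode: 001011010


Decoding:
0 -> A
0 -> A
10 -> B
110 -> C
10 -> B


Result: AABCB


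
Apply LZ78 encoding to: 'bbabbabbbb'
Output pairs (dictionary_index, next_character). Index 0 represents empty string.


LZ78 encoding steps:
Dictionary: {0: ''}
Step 1: w='' (idx 0), next='b' -> output (0, 'b'), add 'b' as idx 1
Step 2: w='b' (idx 1), next='a' -> output (1, 'a'), add 'ba' as idx 2
Step 3: w='b' (idx 1), next='b' -> output (1, 'b'), add 'bb' as idx 3
Step 4: w='' (idx 0), next='a' -> output (0, 'a'), add 'a' as idx 4
Step 5: w='bb' (idx 3), next='b' -> output (3, 'b'), add 'bbb' as idx 5
Step 6: w='b' (idx 1), end of input -> output (1, '')


Encoded: [(0, 'b'), (1, 'a'), (1, 'b'), (0, 'a'), (3, 'b'), (1, '')]


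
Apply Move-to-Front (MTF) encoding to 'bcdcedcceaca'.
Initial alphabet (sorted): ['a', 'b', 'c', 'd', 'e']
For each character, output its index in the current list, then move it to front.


MTF encoding:
'b': index 1 in ['a', 'b', 'c', 'd', 'e'] -> ['b', 'a', 'c', 'd', 'e']
'c': index 2 in ['b', 'a', 'c', 'd', 'e'] -> ['c', 'b', 'a', 'd', 'e']
'd': index 3 in ['c', 'b', 'a', 'd', 'e'] -> ['d', 'c', 'b', 'a', 'e']
'c': index 1 in ['d', 'c', 'b', 'a', 'e'] -> ['c', 'd', 'b', 'a', 'e']
'e': index 4 in ['c', 'd', 'b', 'a', 'e'] -> ['e', 'c', 'd', 'b', 'a']
'd': index 2 in ['e', 'c', 'd', 'b', 'a'] -> ['d', 'e', 'c', 'b', 'a']
'c': index 2 in ['d', 'e', 'c', 'b', 'a'] -> ['c', 'd', 'e', 'b', 'a']
'c': index 0 in ['c', 'd', 'e', 'b', 'a'] -> ['c', 'd', 'e', 'b', 'a']
'e': index 2 in ['c', 'd', 'e', 'b', 'a'] -> ['e', 'c', 'd', 'b', 'a']
'a': index 4 in ['e', 'c', 'd', 'b', 'a'] -> ['a', 'e', 'c', 'd', 'b']
'c': index 2 in ['a', 'e', 'c', 'd', 'b'] -> ['c', 'a', 'e', 'd', 'b']
'a': index 1 in ['c', 'a', 'e', 'd', 'b'] -> ['a', 'c', 'e', 'd', 'b']


Output: [1, 2, 3, 1, 4, 2, 2, 0, 2, 4, 2, 1]


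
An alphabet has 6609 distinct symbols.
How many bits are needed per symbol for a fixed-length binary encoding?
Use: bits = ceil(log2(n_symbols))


log2(6609) = 12.6902
Bracket: 2^12 = 4096 < 6609 <= 2^13 = 8192
So ceil(log2(6609)) = 13

bits = ceil(log2(6609)) = ceil(12.6902) = 13 bits


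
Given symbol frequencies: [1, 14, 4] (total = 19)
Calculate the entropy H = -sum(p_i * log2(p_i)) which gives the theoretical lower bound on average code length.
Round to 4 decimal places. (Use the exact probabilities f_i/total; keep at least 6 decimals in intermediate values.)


Per-symbol terms -p_i * log2(p_i) with p_i = f_i/19:
  p = 1/19 = 0.052632: log2(p) = -4.247928, -p*log2(p) = 0.223575
  p = 14/19 = 0.736842: log2(p) = -0.440573, -p*log2(p) = 0.324632
  p = 4/19 = 0.210526: log2(p) = -2.247928, -p*log2(p) = 0.473248
H = 0.223575 + 0.324632 + 0.473248 = 1.021455

H = 1.0215 bits/symbol


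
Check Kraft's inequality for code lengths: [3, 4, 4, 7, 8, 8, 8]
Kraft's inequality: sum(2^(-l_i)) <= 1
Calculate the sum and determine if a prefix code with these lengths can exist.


Sum = 2^(-3) + 2^(-4) + 2^(-4) + 2^(-7) + 2^(-8) + 2^(-8) + 2^(-8)
    = 0.125 + 0.0625 + 0.0625 + 0.0078125 + 0.00390625 + 0.00390625 + 0.00390625
    = 69/256 = 0.26953125
Since 0.26953125 <= 1, Kraft's inequality IS satisfied.
A prefix code with these lengths CAN exist.

Kraft sum = 0.26953125. Satisfied.


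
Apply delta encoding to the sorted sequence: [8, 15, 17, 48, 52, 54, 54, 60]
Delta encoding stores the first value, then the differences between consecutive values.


First value: 8
Deltas:
  15 - 8 = 7
  17 - 15 = 2
  48 - 17 = 31
  52 - 48 = 4
  54 - 52 = 2
  54 - 54 = 0
  60 - 54 = 6


Delta encoded: [8, 7, 2, 31, 4, 2, 0, 6]


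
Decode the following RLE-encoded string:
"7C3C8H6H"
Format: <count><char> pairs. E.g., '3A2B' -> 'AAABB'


Expanding each <count><char> pair:
  7C -> 'CCCCCCC'
  3C -> 'CCC'
  8H -> 'HHHHHHHH'
  6H -> 'HHHHHH'

Decoded = CCCCCCCCCCHHHHHHHHHHHHHH


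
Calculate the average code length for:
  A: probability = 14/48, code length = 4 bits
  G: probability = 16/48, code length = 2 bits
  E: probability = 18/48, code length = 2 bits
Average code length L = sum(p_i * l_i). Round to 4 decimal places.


Weighted contributions p_i * l_i:
  A: (14/48) * 4 = 56/48
  G: (16/48) * 2 = 32/48
  E: (18/48) * 2 = 36/48
Sum = (56 + 32 + 36)/48 = 124/48

L = 124/48 = 2.5833 bits/symbol


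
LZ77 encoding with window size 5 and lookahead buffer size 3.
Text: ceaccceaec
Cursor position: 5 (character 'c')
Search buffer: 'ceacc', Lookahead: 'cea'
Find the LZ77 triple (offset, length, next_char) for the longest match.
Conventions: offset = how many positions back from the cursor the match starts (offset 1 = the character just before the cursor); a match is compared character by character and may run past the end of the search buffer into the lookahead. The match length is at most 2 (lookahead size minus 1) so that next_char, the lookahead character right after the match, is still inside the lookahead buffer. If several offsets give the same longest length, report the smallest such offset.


Try each offset into the search buffer:
  offset=1 (pos 4, char 'c'): match length 1
  offset=2 (pos 3, char 'c'): match length 1
  offset=3 (pos 2, char 'a'): match length 0
  offset=4 (pos 1, char 'e'): match length 0
  offset=5 (pos 0, char 'c'): match length 2
Longest match has length 2 at offset 5.
next_char = character at position 5 + 2 = 7 -> 'a'

Best match: offset=5, length=2 (matching 'ce' starting at position 0)
LZ77 triple: (5, 2, 'a')


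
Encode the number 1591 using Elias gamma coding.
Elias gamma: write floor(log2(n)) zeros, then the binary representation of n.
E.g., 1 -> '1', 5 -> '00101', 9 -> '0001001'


num_bits = floor(log2(1591)) + 1 = 11
leading_zeros = num_bits - 1 = 10
binary(1591) = 11000110111

Elias gamma(1591) = '0000000000' + '11000110111' = 000000000011000110111 (21 bits)


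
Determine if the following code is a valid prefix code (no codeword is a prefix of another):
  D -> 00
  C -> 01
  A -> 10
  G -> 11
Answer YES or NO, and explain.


Checking each pair (does one codeword prefix another?):
  D='00' vs C='01': no prefix
  D='00' vs A='10': no prefix
  D='00' vs G='11': no prefix
  C='01' vs D='00': no prefix
  C='01' vs A='10': no prefix
  C='01' vs G='11': no prefix
  A='10' vs D='00': no prefix
  A='10' vs C='01': no prefix
  A='10' vs G='11': no prefix
  G='11' vs D='00': no prefix
  G='11' vs C='01': no prefix
  G='11' vs A='10': no prefix
No violation found over all pairs.

YES -- this is a valid prefix code. No codeword is a prefix of any other codeword.


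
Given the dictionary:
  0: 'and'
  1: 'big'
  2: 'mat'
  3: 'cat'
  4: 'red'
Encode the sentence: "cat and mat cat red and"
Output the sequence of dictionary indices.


Look up each word in the dictionary:
  'cat' -> 3
  'and' -> 0
  'mat' -> 2
  'cat' -> 3
  'red' -> 4
  'and' -> 0

Encoded: [3, 0, 2, 3, 4, 0]


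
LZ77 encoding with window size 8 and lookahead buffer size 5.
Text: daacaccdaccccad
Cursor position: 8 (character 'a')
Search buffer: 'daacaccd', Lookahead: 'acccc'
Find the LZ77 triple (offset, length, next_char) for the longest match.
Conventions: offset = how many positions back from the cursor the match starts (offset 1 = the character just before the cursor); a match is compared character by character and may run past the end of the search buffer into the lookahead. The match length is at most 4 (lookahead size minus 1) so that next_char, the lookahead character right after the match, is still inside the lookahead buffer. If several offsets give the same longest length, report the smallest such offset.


Try each offset into the search buffer:
  offset=1 (pos 7, char 'd'): match length 0
  offset=2 (pos 6, char 'c'): match length 0
  offset=3 (pos 5, char 'c'): match length 0
  offset=4 (pos 4, char 'a'): match length 3
  offset=5 (pos 3, char 'c'): match length 0
  offset=6 (pos 2, char 'a'): match length 2
  offset=7 (pos 1, char 'a'): match length 1
  offset=8 (pos 0, char 'd'): match length 0
Longest match has length 3 at offset 4.
next_char = character at position 8 + 3 = 11 -> 'c'

Best match: offset=4, length=3 (matching 'acc' starting at position 4)
LZ77 triple: (4, 3, 'c')


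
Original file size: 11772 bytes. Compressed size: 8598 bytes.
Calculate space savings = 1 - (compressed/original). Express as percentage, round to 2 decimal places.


ratio = compressed/original = 8598/11772 = 0.730377
savings = 1 - ratio = 1 - 0.730377 = 0.269623
as a percentage: 0.269623 * 100 = 26.96%

Space savings = 1 - 8598/11772 = 26.96%


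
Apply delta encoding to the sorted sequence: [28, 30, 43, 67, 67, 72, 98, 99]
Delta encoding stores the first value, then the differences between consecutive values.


First value: 28
Deltas:
  30 - 28 = 2
  43 - 30 = 13
  67 - 43 = 24
  67 - 67 = 0
  72 - 67 = 5
  98 - 72 = 26
  99 - 98 = 1


Delta encoded: [28, 2, 13, 24, 0, 5, 26, 1]


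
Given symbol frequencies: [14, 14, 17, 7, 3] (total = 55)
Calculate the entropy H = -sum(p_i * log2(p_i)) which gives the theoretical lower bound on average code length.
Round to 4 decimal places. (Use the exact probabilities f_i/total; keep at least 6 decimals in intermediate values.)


Per-symbol terms -p_i * log2(p_i) with p_i = f_i/55:
  p = 14/55 = 0.254545: log2(p) = -1.974005, -p*log2(p) = 0.502474
  p = 14/55 = 0.254545: log2(p) = -1.974005, -p*log2(p) = 0.502474
  p = 17/55 = 0.309091: log2(p) = -1.693897, -p*log2(p) = 0.523568
  p = 7/55 = 0.127273: log2(p) = -2.974005, -p*log2(p) = 0.378510
  p = 3/55 = 0.054545: log2(p) = -4.196397, -p*log2(p) = 0.228894
H = 0.502474 + 0.502474 + 0.523568 + 0.378510 + 0.228894 = 2.135920

H = 2.1359 bits/symbol


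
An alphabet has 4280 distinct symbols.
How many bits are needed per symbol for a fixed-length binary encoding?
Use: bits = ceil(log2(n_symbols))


log2(4280) = 12.0634
Bracket: 2^12 = 4096 < 4280 <= 2^13 = 8192
So ceil(log2(4280)) = 13

bits = ceil(log2(4280)) = ceil(12.0634) = 13 bits


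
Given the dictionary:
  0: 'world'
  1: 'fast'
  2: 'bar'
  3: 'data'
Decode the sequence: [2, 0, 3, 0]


Look up each index in the dictionary:
  2 -> 'bar'
  0 -> 'world'
  3 -> 'data'
  0 -> 'world'

Decoded: "bar world data world"


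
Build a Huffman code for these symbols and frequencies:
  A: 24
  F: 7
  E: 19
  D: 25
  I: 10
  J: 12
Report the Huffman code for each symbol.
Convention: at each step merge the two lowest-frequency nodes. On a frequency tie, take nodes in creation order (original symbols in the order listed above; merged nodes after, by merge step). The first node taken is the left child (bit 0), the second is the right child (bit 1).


Huffman tree construction:
Step 1: Merge F(7) + I(10) = 17
Step 2: Merge J(12) + (F+I)(17) = 29
Step 3: Merge E(19) + A(24) = 43
Step 4: Merge D(25) + (J+(F+I))(29) = 54
Step 5: Merge (E+A)(43) + (D+(J+(F+I)))(54) = 97
Read each symbol's code off the tree from the root (left child = 0, right child = 1).

Codes:
  A: 01 (length 2)
  F: 1110 (length 4)
  E: 00 (length 2)
  D: 10 (length 2)
  I: 1111 (length 4)
  J: 110 (length 3)
Average code length: 240/97 = 2.4742 bits/symbol


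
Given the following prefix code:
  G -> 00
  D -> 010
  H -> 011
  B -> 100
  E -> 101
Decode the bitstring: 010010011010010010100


Decoding step by step:
Bits 010 -> D
Bits 010 -> D
Bits 011 -> H
Bits 010 -> D
Bits 010 -> D
Bits 010 -> D
Bits 100 -> B


Decoded message: DDHDDDB


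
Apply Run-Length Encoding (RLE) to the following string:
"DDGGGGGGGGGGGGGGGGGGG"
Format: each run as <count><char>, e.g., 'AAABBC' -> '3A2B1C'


Scanning runs left to right:
  i=0: run of 'D' x 2 -> '2D'
  i=2: run of 'G' x 19 -> '19G'

RLE = 2D19G


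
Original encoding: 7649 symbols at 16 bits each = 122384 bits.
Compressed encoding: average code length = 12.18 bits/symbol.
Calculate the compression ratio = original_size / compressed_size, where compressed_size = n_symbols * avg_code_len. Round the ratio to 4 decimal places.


original_size = n_symbols * orig_bits = 7649 * 16 = 122384 bits
compressed_size = n_symbols * avg_code_len = 7649 * 12.18 = 93164.82 bits
ratio = original_size / compressed_size = 122384 / 93164.82 = 1.3136

Compression ratio = 1.3136


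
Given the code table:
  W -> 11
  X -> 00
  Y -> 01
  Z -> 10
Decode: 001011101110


Decoding:
00 -> X
10 -> Z
11 -> W
10 -> Z
11 -> W
10 -> Z


Result: XZWZWZ


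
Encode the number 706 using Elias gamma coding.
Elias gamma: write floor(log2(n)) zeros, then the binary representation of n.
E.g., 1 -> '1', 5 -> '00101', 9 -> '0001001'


num_bits = floor(log2(706)) + 1 = 10
leading_zeros = num_bits - 1 = 9
binary(706) = 1011000010

Elias gamma(706) = '000000000' + '1011000010' = 0000000001011000010 (19 bits)


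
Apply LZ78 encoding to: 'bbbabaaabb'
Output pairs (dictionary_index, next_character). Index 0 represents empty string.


LZ78 encoding steps:
Dictionary: {0: ''}
Step 1: w='' (idx 0), next='b' -> output (0, 'b'), add 'b' as idx 1
Step 2: w='b' (idx 1), next='b' -> output (1, 'b'), add 'bb' as idx 2
Step 3: w='' (idx 0), next='a' -> output (0, 'a'), add 'a' as idx 3
Step 4: w='b' (idx 1), next='a' -> output (1, 'a'), add 'ba' as idx 4
Step 5: w='a' (idx 3), next='a' -> output (3, 'a'), add 'aa' as idx 5
Step 6: w='bb' (idx 2), end of input -> output (2, '')


Encoded: [(0, 'b'), (1, 'b'), (0, 'a'), (1, 'a'), (3, 'a'), (2, '')]


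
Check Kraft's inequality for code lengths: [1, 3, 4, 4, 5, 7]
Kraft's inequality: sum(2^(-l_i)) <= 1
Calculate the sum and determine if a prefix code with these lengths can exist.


Sum = 2^(-1) + 2^(-3) + 2^(-4) + 2^(-4) + 2^(-5) + 2^(-7)
    = 0.5 + 0.125 + 0.0625 + 0.0625 + 0.03125 + 0.0078125
    = 101/128 = 0.7890625
Since 0.7890625 <= 1, Kraft's inequality IS satisfied.
A prefix code with these lengths CAN exist.

Kraft sum = 0.7890625. Satisfied.


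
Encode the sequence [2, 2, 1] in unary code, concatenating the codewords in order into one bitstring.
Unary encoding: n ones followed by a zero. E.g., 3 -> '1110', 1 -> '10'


Encode each number as n ones followed by a terminating 0:
  2 -> 110 (3 bits)
  2 -> 110 (3 bits)
  1 -> 10 (2 bits)
Total length = 3 + 3 + 2 = 8 bits.

Unary([2, 2, 1]) = 11011010 (8 bits)


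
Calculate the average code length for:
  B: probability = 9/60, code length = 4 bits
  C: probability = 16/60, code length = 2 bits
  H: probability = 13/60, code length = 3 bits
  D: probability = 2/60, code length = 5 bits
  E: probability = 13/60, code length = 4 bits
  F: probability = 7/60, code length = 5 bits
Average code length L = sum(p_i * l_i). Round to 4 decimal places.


Weighted contributions p_i * l_i:
  B: (9/60) * 4 = 36/60
  C: (16/60) * 2 = 32/60
  H: (13/60) * 3 = 39/60
  D: (2/60) * 5 = 10/60
  E: (13/60) * 4 = 52/60
  F: (7/60) * 5 = 35/60
Sum = (36 + 32 + 39 + 10 + 52 + 35)/60 = 204/60

L = 204/60 = 3.4000 bits/symbol


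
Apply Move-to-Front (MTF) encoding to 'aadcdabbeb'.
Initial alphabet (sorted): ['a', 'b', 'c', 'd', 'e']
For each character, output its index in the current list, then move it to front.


MTF encoding:
'a': index 0 in ['a', 'b', 'c', 'd', 'e'] -> ['a', 'b', 'c', 'd', 'e']
'a': index 0 in ['a', 'b', 'c', 'd', 'e'] -> ['a', 'b', 'c', 'd', 'e']
'd': index 3 in ['a', 'b', 'c', 'd', 'e'] -> ['d', 'a', 'b', 'c', 'e']
'c': index 3 in ['d', 'a', 'b', 'c', 'e'] -> ['c', 'd', 'a', 'b', 'e']
'd': index 1 in ['c', 'd', 'a', 'b', 'e'] -> ['d', 'c', 'a', 'b', 'e']
'a': index 2 in ['d', 'c', 'a', 'b', 'e'] -> ['a', 'd', 'c', 'b', 'e']
'b': index 3 in ['a', 'd', 'c', 'b', 'e'] -> ['b', 'a', 'd', 'c', 'e']
'b': index 0 in ['b', 'a', 'd', 'c', 'e'] -> ['b', 'a', 'd', 'c', 'e']
'e': index 4 in ['b', 'a', 'd', 'c', 'e'] -> ['e', 'b', 'a', 'd', 'c']
'b': index 1 in ['e', 'b', 'a', 'd', 'c'] -> ['b', 'e', 'a', 'd', 'c']


Output: [0, 0, 3, 3, 1, 2, 3, 0, 4, 1]


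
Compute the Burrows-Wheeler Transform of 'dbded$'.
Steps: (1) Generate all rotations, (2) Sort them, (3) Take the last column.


Rotations (sorted):
  0: $dbded -> last char: d
  1: bded$d -> last char: d
  2: d$dbde -> last char: e
  3: dbded$ -> last char: $
  4: ded$db -> last char: b
  5: ed$dbd -> last char: d


BWT = dde$bd


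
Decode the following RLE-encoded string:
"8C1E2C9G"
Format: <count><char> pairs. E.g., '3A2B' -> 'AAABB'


Expanding each <count><char> pair:
  8C -> 'CCCCCCCC'
  1E -> 'E'
  2C -> 'CC'
  9G -> 'GGGGGGGGG'

Decoded = CCCCCCCCECCGGGGGGGGG


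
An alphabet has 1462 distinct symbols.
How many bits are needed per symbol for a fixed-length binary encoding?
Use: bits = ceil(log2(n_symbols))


log2(1462) = 10.5137
Bracket: 2^10 = 1024 < 1462 <= 2^11 = 2048
So ceil(log2(1462)) = 11

bits = ceil(log2(1462)) = ceil(10.5137) = 11 bits


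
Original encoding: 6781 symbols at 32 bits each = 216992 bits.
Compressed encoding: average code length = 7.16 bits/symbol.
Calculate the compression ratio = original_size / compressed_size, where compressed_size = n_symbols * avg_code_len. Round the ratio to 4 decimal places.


original_size = n_symbols * orig_bits = 6781 * 32 = 216992 bits
compressed_size = n_symbols * avg_code_len = 6781 * 7.16 = 48551.96 bits
ratio = original_size / compressed_size = 216992 / 48551.96 = 4.4693

Compression ratio = 4.4693


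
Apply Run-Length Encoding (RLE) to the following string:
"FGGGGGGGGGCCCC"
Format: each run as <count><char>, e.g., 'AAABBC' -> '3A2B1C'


Scanning runs left to right:
  i=0: run of 'F' x 1 -> '1F'
  i=1: run of 'G' x 9 -> '9G'
  i=10: run of 'C' x 4 -> '4C'

RLE = 1F9G4C


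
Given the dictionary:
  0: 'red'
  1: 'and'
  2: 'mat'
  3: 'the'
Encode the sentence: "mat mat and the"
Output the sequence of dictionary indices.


Look up each word in the dictionary:
  'mat' -> 2
  'mat' -> 2
  'and' -> 1
  'the' -> 3

Encoded: [2, 2, 1, 3]


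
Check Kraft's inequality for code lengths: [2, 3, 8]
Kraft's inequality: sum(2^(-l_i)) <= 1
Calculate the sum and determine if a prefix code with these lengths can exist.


Sum = 2^(-2) + 2^(-3) + 2^(-8)
    = 0.25 + 0.125 + 0.00390625
    = 97/256 = 0.37890625
Since 0.37890625 <= 1, Kraft's inequality IS satisfied.
A prefix code with these lengths CAN exist.

Kraft sum = 0.37890625. Satisfied.


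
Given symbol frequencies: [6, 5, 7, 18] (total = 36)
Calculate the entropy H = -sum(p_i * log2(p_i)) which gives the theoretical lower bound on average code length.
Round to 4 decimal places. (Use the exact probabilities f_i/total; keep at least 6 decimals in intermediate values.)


Per-symbol terms -p_i * log2(p_i) with p_i = f_i/36:
  p = 6/36 = 0.166667: log2(p) = -2.584963, -p*log2(p) = 0.430827
  p = 5/36 = 0.138889: log2(p) = -2.847997, -p*log2(p) = 0.395555
  p = 7/36 = 0.194444: log2(p) = -2.362570, -p*log2(p) = 0.459389
  p = 18/36 = 0.500000: log2(p) = -1.000000, -p*log2(p) = 0.500000
H = 0.430827 + 0.395555 + 0.459389 + 0.500000 = 1.785771

H = 1.7858 bits/symbol


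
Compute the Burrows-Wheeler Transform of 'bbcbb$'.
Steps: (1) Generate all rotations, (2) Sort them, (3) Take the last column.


Rotations (sorted):
  0: $bbcbb -> last char: b
  1: b$bbcb -> last char: b
  2: bb$bbc -> last char: c
  3: bbcbb$ -> last char: $
  4: bcbb$b -> last char: b
  5: cbb$bb -> last char: b


BWT = bbc$bb


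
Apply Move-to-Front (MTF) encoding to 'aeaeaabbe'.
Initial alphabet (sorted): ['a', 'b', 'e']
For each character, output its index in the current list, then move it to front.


MTF encoding:
'a': index 0 in ['a', 'b', 'e'] -> ['a', 'b', 'e']
'e': index 2 in ['a', 'b', 'e'] -> ['e', 'a', 'b']
'a': index 1 in ['e', 'a', 'b'] -> ['a', 'e', 'b']
'e': index 1 in ['a', 'e', 'b'] -> ['e', 'a', 'b']
'a': index 1 in ['e', 'a', 'b'] -> ['a', 'e', 'b']
'a': index 0 in ['a', 'e', 'b'] -> ['a', 'e', 'b']
'b': index 2 in ['a', 'e', 'b'] -> ['b', 'a', 'e']
'b': index 0 in ['b', 'a', 'e'] -> ['b', 'a', 'e']
'e': index 2 in ['b', 'a', 'e'] -> ['e', 'b', 'a']


Output: [0, 2, 1, 1, 1, 0, 2, 0, 2]


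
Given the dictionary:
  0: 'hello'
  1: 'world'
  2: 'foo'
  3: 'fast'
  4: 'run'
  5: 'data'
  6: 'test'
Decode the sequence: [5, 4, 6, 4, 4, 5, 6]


Look up each index in the dictionary:
  5 -> 'data'
  4 -> 'run'
  6 -> 'test'
  4 -> 'run'
  4 -> 'run'
  5 -> 'data'
  6 -> 'test'

Decoded: "data run test run run data test"


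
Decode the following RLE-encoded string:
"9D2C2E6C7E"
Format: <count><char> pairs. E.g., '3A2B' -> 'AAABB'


Expanding each <count><char> pair:
  9D -> 'DDDDDDDDD'
  2C -> 'CC'
  2E -> 'EE'
  6C -> 'CCCCCC'
  7E -> 'EEEEEEE'

Decoded = DDDDDDDDDCCEECCCCCCEEEEEEE


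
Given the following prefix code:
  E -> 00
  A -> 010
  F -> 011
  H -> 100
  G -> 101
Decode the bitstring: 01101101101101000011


Decoding step by step:
Bits 011 -> F
Bits 011 -> F
Bits 011 -> F
Bits 011 -> F
Bits 010 -> A
Bits 00 -> E
Bits 011 -> F


Decoded message: FFFFAEF


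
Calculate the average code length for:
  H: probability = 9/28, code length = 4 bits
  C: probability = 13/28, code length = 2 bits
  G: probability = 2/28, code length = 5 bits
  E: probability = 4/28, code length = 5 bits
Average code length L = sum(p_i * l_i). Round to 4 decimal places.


Weighted contributions p_i * l_i:
  H: (9/28) * 4 = 36/28
  C: (13/28) * 2 = 26/28
  G: (2/28) * 5 = 10/28
  E: (4/28) * 5 = 20/28
Sum = (36 + 26 + 10 + 20)/28 = 92/28

L = 92/28 = 3.2857 bits/symbol


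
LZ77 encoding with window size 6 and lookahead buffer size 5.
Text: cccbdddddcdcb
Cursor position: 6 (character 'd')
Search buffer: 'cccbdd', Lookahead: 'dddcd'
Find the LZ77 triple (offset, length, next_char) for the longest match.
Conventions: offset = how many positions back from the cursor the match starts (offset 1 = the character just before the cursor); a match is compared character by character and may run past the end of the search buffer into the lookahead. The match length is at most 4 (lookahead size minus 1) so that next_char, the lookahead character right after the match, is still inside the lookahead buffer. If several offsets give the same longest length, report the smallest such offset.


Try each offset into the search buffer:
  offset=1 (pos 5, char 'd'): match length 3
  offset=2 (pos 4, char 'd'): match length 3
  offset=3 (pos 3, char 'b'): match length 0
  offset=4 (pos 2, char 'c'): match length 0
  offset=5 (pos 1, char 'c'): match length 0
  offset=6 (pos 0, char 'c'): match length 0
Longest match has length 3, found at offsets 1, 2; take the smallest, offset 1.
next_char = character at position 6 + 3 = 9 -> 'c'

Best match: offset=1, length=3 (matching 'ddd' starting at position 5)
LZ77 triple: (1, 3, 'c')


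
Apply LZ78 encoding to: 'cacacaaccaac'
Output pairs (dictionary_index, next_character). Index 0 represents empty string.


LZ78 encoding steps:
Dictionary: {0: ''}
Step 1: w='' (idx 0), next='c' -> output (0, 'c'), add 'c' as idx 1
Step 2: w='' (idx 0), next='a' -> output (0, 'a'), add 'a' as idx 2
Step 3: w='c' (idx 1), next='a' -> output (1, 'a'), add 'ca' as idx 3
Step 4: w='ca' (idx 3), next='a' -> output (3, 'a'), add 'caa' as idx 4
Step 5: w='c' (idx 1), next='c' -> output (1, 'c'), add 'cc' as idx 5
Step 6: w='a' (idx 2), next='a' -> output (2, 'a'), add 'aa' as idx 6
Step 7: w='c' (idx 1), end of input -> output (1, '')


Encoded: [(0, 'c'), (0, 'a'), (1, 'a'), (3, 'a'), (1, 'c'), (2, 'a'), (1, '')]


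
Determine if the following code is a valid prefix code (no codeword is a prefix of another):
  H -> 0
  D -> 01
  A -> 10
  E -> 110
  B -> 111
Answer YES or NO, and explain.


Checking each pair (does one codeword prefix another?):
  H='0' vs D='01': prefix -- VIOLATION

NO -- this is NOT a valid prefix code. H (0) is a prefix of D (01).


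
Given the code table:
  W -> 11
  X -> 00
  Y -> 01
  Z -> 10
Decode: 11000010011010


Decoding:
11 -> W
00 -> X
00 -> X
10 -> Z
01 -> Y
10 -> Z
10 -> Z


Result: WXXZYZZ


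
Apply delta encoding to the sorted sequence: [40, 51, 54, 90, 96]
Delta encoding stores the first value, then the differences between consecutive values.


First value: 40
Deltas:
  51 - 40 = 11
  54 - 51 = 3
  90 - 54 = 36
  96 - 90 = 6


Delta encoded: [40, 11, 3, 36, 6]


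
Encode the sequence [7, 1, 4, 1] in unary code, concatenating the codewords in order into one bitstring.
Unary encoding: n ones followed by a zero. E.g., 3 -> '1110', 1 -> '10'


Encode each number as n ones followed by a terminating 0:
  7 -> 11111110 (8 bits)
  1 -> 10 (2 bits)
  4 -> 11110 (5 bits)
  1 -> 10 (2 bits)
Total length = 8 + 2 + 5 + 2 = 17 bits.

Unary([7, 1, 4, 1]) = 11111110101111010 (17 bits)


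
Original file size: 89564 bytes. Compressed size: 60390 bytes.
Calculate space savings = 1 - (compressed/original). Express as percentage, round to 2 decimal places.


ratio = compressed/original = 60390/89564 = 0.674266
savings = 1 - ratio = 1 - 0.674266 = 0.325734
as a percentage: 0.325734 * 100 = 32.57%

Space savings = 1 - 60390/89564 = 32.57%
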